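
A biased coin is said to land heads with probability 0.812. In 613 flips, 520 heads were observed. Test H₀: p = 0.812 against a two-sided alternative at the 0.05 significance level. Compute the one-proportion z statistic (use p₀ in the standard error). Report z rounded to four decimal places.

p̂ = 520/613 ≈ 0.8482871.
Under H₀, SE = √(0.812·0.188/613) = √(0.000249031) = 0.0157807.
z = (0.8482871 − 0.812)/0.0157807 = 0.0362871/0.0157807 = 2.2995.
Two-sided p-value ≈ 2·Φ(−2.299) = 0.0215. With α = 0.05, reject H₀.

z = 2.2995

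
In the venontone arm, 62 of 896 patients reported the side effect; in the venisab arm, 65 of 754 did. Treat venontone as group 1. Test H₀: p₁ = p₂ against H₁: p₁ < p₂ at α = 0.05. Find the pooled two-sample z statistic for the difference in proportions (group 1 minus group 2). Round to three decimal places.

z = -1.291

p̂₁ = 62/896 = 0.069196, p̂₂ = 65/754 = 0.086207.
Pooled p̂ = (62+65)/(896+754) = 127/1650 = 0.076970.
SE = √(0.0710454 × 0.00244233) = 0.013173.
z = (0.069196 − 0.086207)/0.013173 = -0.017011/0.013173 = -1.291.
p-value = P(Z < -1.291) ≈ 0.0983; since p > α = 0.05, fail to reject H₀.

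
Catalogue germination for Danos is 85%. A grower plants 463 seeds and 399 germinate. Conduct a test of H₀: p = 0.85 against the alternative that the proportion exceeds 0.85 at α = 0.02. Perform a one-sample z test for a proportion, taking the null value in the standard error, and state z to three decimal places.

z = 0.709

p̂ = 399/463 ≈ 0.86177.
Standard error under H₀: √(0.85×0.15/463) = 0.01659.
z = (0.86177 − 0.85)/0.01659 = 0.01177/0.01659 = 0.709.
p-value = P(Z > 0.709) ≈ 0.2391, so at α = 0.02 we fail to reject H₀.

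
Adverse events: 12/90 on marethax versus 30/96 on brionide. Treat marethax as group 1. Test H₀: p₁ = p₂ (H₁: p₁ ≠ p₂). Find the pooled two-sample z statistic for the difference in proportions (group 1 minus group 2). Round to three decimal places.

p̂₁ = 12/90 = 0.133333, p̂₂ = 30/96 = 0.312500.
Pooled p̂ = (12+30)/(90+96) = 42/186 = 0.225806.
SE = √(0.174818 × 0.0215278) = 0.061347.
z = (0.133333 − 0.312500)/0.061347 = -0.179167/0.061347 = -2.921.

z = -2.921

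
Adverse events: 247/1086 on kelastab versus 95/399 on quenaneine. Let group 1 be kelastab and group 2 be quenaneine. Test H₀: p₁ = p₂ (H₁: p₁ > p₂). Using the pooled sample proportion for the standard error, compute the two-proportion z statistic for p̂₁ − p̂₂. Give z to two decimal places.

p̂₁ = 247/1086 = 0.2274, p̂₂ = 95/399 = 0.2381.
Pooled p̂ = (247+95)/(1086+399) = 342/1485 = 0.2303.
SE = √(0.177264 × 0.00342708) = 0.0246.
z = (0.2274 − 0.2381)/0.0246 = -0.0107/0.0246 = -0.43.

z = -0.43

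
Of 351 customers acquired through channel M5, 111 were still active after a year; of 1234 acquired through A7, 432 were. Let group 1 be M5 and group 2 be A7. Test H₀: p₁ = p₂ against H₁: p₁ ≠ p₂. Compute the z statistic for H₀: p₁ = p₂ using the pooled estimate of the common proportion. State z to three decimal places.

z = -1.179

p̂₁ = 111/351 ≈ 0.31624, p̂₂ = 432/1234 ≈ 0.35008.
Pooled p̂ = (111+432)/(351+1234) = 543/1585 = 0.34259.
SE = √(p̂(1−p̂)(1/n₁+1/n₂)) = √(0.34259·0.65741·0.00365938) = √(0.000824168) = 0.02871.
z = (0.31624 − 0.35008)/0.02871 = -0.03384/0.02871 = -1.179.
p-value = 2·P(Z > 1.179) ≈ 0.2385.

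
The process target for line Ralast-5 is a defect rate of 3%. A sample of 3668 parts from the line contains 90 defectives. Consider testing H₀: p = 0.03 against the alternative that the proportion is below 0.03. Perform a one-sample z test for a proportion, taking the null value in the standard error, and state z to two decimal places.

z = -1.94

p̂ = 90/3668 = 0.02454.
Standard error under H₀: √(0.03×0.97/3668) = 0.00282.
z = (0.02454 − 0.03)/0.00282 = -0.00546/0.00282 = -1.94.
p-value = P(Z < -1.940) ≈ 0.0262.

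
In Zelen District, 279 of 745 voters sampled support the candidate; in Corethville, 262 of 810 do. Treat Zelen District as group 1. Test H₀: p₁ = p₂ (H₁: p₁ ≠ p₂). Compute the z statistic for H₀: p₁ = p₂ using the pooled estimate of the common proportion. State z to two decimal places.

p̂₁ = 279/745 = 0.3745, p̂₂ = 262/810 = 0.3235.
Pooled p̂ = (279+262)/(745+810) = 541/1555 = 0.3479.
SE = √(0.226869 × 0.00257685) = 0.0242.
z = (0.3745 − 0.3235)/0.0242 = 0.0510/0.0242 = 2.11.

z = 2.11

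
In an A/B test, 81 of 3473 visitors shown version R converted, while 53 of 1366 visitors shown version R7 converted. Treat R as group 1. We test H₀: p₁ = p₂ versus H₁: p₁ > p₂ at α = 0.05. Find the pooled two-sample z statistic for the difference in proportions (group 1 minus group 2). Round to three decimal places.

p̂₁ = 81/3473 = 0.023323, p̂₂ = 53/1366 = 0.038799.
Pooled p̂ = (81+53)/(3473+1366) = 134/4839 = 0.027692.
SE = √(p̂(1−p̂)(1/n₁+1/n₂)) = √(0.027692·0.972308·0.00102) = √(2.74633e-05) = 0.005241.
z = (0.023323 − 0.038799)/0.005241 = -0.015476/0.005241 = -2.953.
p-value = P(Z > -2.953) ≈ 0.9984, so at α = 0.05 we fail to reject H₀.

z = -2.953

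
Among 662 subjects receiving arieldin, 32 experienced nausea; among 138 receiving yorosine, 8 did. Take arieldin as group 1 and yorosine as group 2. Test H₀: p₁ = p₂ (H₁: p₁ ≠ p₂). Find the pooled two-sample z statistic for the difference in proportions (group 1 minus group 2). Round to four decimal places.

p̂₁ = 32/662 = 0.048338, p̂₂ = 8/138 = 0.057971.
Pooled p̂ = (32+8)/(662+138) = 40/800 = 0.050000.
SE = √(0.0475 × 0.00875695) = 0.020395.
z = (0.048338 − 0.057971)/0.020395 = -0.009633/0.020395 = -0.4723.
p-value = 2·P(Z > 0.472) ≈ 0.6367.

z = -0.4723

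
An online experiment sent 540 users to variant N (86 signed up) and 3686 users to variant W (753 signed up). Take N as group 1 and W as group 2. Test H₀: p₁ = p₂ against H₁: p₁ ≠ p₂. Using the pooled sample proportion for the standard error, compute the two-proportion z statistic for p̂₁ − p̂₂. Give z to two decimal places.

p̂₁ = 86/540 = 0.1593, p̂₂ = 753/3686 = 0.2043.
Pooled p̂ = (86+753)/(540+3686) = 839/4226 = 0.1985.
SE = √(0.159118 × 0.00212315) = 0.0184.
z = (0.1593 − 0.2043)/0.0184 = -0.0450/0.0184 = -2.45.

z = -2.45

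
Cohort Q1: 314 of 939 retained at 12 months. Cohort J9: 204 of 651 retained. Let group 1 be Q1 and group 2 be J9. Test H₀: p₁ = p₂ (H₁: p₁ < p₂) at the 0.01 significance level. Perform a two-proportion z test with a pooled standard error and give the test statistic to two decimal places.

z = 0.88

p̂₁ = 314/939 = 0.3344, p̂₂ = 204/651 = 0.3134.
Pooled p̂ = (314+204)/(939+651) = 518/1590 = 0.3258.
SE = √(p̂(1−p̂)(1/n₁+1/n₂)) = √(0.3258·0.6742·0.00260106) = √(0.000571322) = 0.0239.
z = (0.3344 − 0.3134)/0.0239 = 0.0210/0.0239 = 0.88.
p-value = P(Z < 0.880) ≈ 0.8106, so at α = 0.01 we fail to reject H₀.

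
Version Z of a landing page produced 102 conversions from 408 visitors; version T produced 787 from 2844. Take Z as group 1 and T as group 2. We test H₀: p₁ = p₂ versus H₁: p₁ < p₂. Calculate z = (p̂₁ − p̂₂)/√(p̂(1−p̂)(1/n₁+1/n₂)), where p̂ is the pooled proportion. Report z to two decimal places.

p̂₁ = 102/408 ≈ 0.2500, p̂₂ = 787/2844 ≈ 0.2767.
Pooled p̂ = (102+787)/(408+2844) = 889/3252 = 0.2734.
SE = √(0.198639 × 0.0028026) = 0.0236.
z = (0.2500 − 0.2767)/0.0236 = -0.0267/0.0236 = -1.13.
p-value = P(Z < -1.133) ≈ 0.1287.

z = -1.13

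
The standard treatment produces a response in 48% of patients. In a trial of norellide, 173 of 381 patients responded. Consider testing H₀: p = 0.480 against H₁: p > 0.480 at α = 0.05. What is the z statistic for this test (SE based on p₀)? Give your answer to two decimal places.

p̂ = 173/381 ≈ 0.4541.
Under H₀, SE = √(0.48·0.52/381) = √(0.000655118) = 0.0256.
z = (0.4541 − 0.48)/0.0256 = -0.0259/0.0256 = -1.01.
p-value = P(Z > -1.013) ≈ 0.8445, so at α = 0.05 we fail to reject H₀.

z = -1.01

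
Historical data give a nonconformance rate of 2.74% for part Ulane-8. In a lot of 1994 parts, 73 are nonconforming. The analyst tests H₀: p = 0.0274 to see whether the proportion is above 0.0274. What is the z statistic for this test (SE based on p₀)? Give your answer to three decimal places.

p̂ = 73/1994 = 0.036610.
Under H₀, SE = √(0.0274·0.9726/1994) = √(1.33647e-05) = 0.003656.
z = (0.036610 − 0.0274)/0.003656 = 0.009210/0.003656 = 2.519.
p-value = P(Z > 2.519) ≈ 0.0059.

z = 2.519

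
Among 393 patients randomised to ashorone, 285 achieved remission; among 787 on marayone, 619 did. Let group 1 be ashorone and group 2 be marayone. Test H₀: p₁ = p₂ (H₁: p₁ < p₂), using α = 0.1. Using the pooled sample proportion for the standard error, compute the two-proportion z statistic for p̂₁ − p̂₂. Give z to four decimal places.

z = -2.3460

p̂₁ = 285/393 = 0.725191, p̂₂ = 619/787 = 0.786531.
Pooled p̂ = (285+619)/(393+787) = 904/1180 = 0.766102.
SE = √(0.17919 × 0.00381518) = 0.026147.
z = (0.725191 − 0.786531)/0.026147 = -0.061340/0.026147 = -2.3460.
p-value = P(Z < -2.346) ≈ 0.0095. With α = 0.1, reject H₀.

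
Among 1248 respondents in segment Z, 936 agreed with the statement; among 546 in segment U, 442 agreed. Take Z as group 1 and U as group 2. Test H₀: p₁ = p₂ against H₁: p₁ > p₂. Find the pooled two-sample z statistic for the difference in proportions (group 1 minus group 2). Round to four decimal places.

z = -2.7487

p̂₁ = 936/1248 = 0.750000, p̂₂ = 442/546 = 0.809524.
Pooled p̂ = (936+442)/(1248+546) = 1378/1794 = 0.768116.
SE = √(0.178114 × 0.00263278) = 0.021655.
z = (0.750000 − 0.809524)/0.021655 = -0.059524/0.021655 = -2.7487.
p-value = P(Z > -2.749) ≈ 0.9970.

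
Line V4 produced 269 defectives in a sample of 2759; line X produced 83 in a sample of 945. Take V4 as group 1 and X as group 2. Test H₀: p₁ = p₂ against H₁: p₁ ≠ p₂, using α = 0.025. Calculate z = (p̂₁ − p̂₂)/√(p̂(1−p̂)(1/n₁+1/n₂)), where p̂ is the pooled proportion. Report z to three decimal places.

z = 0.875

p̂₁ = 269/2759 = 0.09750, p̂₂ = 83/945 = 0.08783.
Pooled p̂ = (269+83)/(2759+945) = 352/3704 = 0.09503.
SE = √(0.0860012 × 0.00142065) = 0.01105.
z = (0.09750 − 0.08783)/0.01105 = 0.00967/0.01105 = 0.875.
Two-sided p-value ≈ 2·Φ(−0.875) = 0.3817; since p > α = 0.025, fail to reject H₀.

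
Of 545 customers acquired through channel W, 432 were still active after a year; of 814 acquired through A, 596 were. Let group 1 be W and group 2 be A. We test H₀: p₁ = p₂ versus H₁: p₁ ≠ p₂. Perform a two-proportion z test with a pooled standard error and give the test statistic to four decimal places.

p̂₁ = 432/545 ≈ 0.792661, p̂₂ = 596/814 ≈ 0.732187.
Pooled p̂ = (432+596)/(545+814) = 1028/1359 = 0.756439.
SE = √(0.184239 × 0.00306336) = 0.023757.
z = (0.792661 − 0.732187)/0.023757 = 0.060474/0.023757 = 2.5455.
Two-sided p-value ≈ 2·Φ(−2.546) = 0.0109.

z = 2.5455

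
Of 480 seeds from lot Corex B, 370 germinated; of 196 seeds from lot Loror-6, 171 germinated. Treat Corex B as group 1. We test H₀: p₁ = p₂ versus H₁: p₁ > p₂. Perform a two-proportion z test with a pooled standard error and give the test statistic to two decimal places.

z = -3.00

p̂₁ = 370/480 ≈ 0.7708, p̂₂ = 171/196 ≈ 0.8724.
Pooled p̂ = (370+171)/(480+196) = 541/676 = 0.8003.
SE = √(p̂(1−p̂)(1/n₁+1/n₂)) = √(0.8003·0.1997·0.00718537) = √(0.00114838) = 0.0339.
z = (0.7708 − 0.8724)/0.0339 = -0.1016/0.0339 = -3.00.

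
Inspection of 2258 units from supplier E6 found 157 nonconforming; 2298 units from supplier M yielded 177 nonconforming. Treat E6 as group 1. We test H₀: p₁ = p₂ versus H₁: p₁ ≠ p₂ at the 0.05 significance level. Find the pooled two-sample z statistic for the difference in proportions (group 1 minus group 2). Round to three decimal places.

p̂₁ = 157/2258 = 0.06953, p̂₂ = 177/2298 = 0.07702.
Pooled p̂ = (157+177)/(2258+2298) = 334/4556 = 0.07331.
SE = √(0.0679356 × 0.000878031) = 0.00772.
z = (0.06953 − 0.07702)/0.00772 = -0.00749/0.00772 = -0.970.
p-value = 2·P(Z > 0.970) ≈ 0.3320; since p > α = 0.05, fail to reject H₀.

z = -0.970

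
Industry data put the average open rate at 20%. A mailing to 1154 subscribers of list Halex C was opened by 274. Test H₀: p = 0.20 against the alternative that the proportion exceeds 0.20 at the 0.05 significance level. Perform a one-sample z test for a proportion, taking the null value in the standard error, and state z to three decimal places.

p̂ = 274/1154 = 0.237435.
Standard error under H₀: √(0.2×0.8/1154) = 0.011775.
z = (0.237435 − 0.2)/0.011775 = 0.037435/0.011775 = 3.179.
p-value = P(Z > 3.179) ≈ 0.0007. With α = 0.05, reject H₀.

z = 3.179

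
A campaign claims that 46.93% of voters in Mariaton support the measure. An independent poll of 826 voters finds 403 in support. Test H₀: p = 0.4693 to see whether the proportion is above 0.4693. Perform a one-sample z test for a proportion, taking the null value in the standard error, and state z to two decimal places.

z = 1.07

p̂ = 403/826 = 0.4879.
SE = √(p₀(1−p₀)/n) = √(0.24906/826) = 0.0174.
z = (0.4879 − 0.4693)/0.0174 = 0.0186/0.0174 = 1.07.
p-value = P(Z > 1.071) ≈ 0.1421.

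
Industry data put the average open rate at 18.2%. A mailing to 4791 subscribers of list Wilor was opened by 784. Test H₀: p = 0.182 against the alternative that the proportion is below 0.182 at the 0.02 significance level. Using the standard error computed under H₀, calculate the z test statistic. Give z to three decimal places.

p̂ = 784/4791 ≈ 0.163640.
Under H₀, SE = √(0.182·0.818/4791) = √(3.10741e-05) = 0.005574.
z = (0.163640 − 0.182)/0.005574 = -0.018360/0.005574 = -3.294.
p-value = P(Z < -3.294) ≈ 0.0005; since p < α = 0.02, reject H₀.

z = -3.294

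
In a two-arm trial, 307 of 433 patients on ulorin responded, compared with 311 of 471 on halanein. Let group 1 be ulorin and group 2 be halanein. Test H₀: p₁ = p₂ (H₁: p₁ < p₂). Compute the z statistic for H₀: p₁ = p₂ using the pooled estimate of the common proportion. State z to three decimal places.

z = 1.573

p̂₁ = 307/433 ≈ 0.70901, p̂₂ = 311/471 ≈ 0.66030.
Pooled p̂ = (307+311)/(433+471) = 618/904 = 0.68363.
SE = √(p̂(1−p̂)(1/n₁+1/n₂)) = √(0.68363·0.31637·0.00443261) = √(0.000958688) = 0.03096.
z = (0.70901 − 0.66030)/0.03096 = 0.04871/0.03096 = 1.573.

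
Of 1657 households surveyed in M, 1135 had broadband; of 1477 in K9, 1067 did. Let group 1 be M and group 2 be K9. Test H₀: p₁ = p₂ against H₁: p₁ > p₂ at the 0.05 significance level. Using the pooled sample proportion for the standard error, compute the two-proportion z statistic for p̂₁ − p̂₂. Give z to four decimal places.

z = -2.2887

p̂₁ = 1135/1657 ≈ 0.684973, p̂₂ = 1067/1477 ≈ 0.722410.
Pooled p̂ = (1135+1067)/(1657+1477) = 2202/3134 = 0.702616.
SE = √(p̂(1−p̂)(1/n₁+1/n₂)) = √(0.702616·0.297384·0.00128055) = √(0.000267566) = 0.016357.
z = (0.684973 − 0.722410)/0.016357 = -0.037437/0.016357 = -2.2887.
p-value = P(Z > -2.289) ≈ 0.9890, so at α = 0.05 we fail to reject H₀.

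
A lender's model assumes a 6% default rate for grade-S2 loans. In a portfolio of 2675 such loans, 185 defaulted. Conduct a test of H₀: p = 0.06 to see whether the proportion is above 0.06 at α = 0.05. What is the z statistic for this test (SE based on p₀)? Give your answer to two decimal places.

p̂ = 185/2675 = 0.069159.
Standard error under H₀: √(0.06×0.94/2675) = 0.004592.
z = (0.069159 − 0.06)/0.004592 = 0.009159/0.004592 = 1.99.
p-value = P(Z > 1.995) ≈ 0.0230; since p < α = 0.05, reject H₀.

z = 1.99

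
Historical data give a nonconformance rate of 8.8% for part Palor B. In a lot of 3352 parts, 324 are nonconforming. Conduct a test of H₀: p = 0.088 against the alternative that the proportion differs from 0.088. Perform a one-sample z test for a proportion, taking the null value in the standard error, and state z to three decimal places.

z = 1.770

p̂ = 324/3352 ≈ 0.096659.
SE = √(p₀(1−p₀)/n) = √(0.080256/3352) = 0.004893.
z = (0.096659 − 0.088)/0.004893 = 0.008659/0.004893 = 1.770.
p-value = 2·P(Z > 1.770) ≈ 0.0768.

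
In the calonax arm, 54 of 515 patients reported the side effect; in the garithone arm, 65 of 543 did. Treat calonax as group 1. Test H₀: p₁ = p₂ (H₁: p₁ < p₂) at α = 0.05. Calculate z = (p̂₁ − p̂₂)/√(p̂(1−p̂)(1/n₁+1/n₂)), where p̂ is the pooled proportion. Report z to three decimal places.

z = -0.764

p̂₁ = 54/515 = 0.104854, p̂₂ = 65/543 = 0.119705.
Pooled p̂ = (54+65)/(515+543) = 119/1058 = 0.112476.
SE = √(p̂(1−p̂)(1/n₁+1/n₂)) = √(0.112476·0.887524·0.00378337) = √(0.000377676) = 0.019434.
z = (0.104854 − 0.119705)/0.019434 = -0.014851/0.019434 = -0.764.
p-value = P(Z < -0.764) ≈ 0.2224; since p > α = 0.05, fail to reject H₀.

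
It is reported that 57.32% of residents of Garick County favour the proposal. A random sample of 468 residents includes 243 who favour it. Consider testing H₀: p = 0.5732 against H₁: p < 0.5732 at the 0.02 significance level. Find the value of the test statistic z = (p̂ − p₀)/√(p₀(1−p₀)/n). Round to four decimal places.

p̂ = 243/468 = 0.519231.
Standard error under H₀: √(0.5732×0.4268/468) = 0.022863.
z = (0.519231 − 0.5732)/0.022863 = -0.053969/0.022863 = -2.3605.
p-value = P(Z < -2.360) ≈ 0.0091; since p < α = 0.02, reject H₀.

z = -2.3605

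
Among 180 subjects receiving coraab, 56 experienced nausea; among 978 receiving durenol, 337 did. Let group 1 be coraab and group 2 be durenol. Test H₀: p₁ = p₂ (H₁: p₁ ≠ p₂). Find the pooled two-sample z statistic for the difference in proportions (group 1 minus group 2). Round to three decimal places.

p̂₁ = 56/180 ≈ 0.31111, p̂₂ = 337/978 ≈ 0.34458.
Pooled p̂ = (56+337)/(180+978) = 393/1158 = 0.33938.
SE = √(p̂(1−p̂)(1/n₁+1/n₂)) = √(0.33938·0.66062·0.00657805) = √(0.0014748) = 0.03840.
z = (0.31111 − 0.34458)/0.03840 = -0.03347/0.03840 = -0.872.
p-value = 2·P(Z > 0.872) ≈ 0.3835.

z = -0.872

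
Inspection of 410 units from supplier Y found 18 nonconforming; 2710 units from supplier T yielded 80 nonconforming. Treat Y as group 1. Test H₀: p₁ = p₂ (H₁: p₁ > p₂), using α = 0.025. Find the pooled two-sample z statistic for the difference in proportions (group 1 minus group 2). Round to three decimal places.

z = 1.556

p̂₁ = 18/410 = 0.04390, p̂₂ = 80/2710 = 0.02952.
Pooled p̂ = (18+80)/(410+2710) = 98/3120 = 0.03141.
SE = √(p̂(1−p̂)(1/n₁+1/n₂)) = √(0.03141·0.96859·0.00280803) = √(8.54305e-05) = 0.00924.
z = (0.04390 − 0.02952)/0.00924 = 0.01438/0.00924 = 1.556.
p-value = P(Z > 1.556) ≈ 0.0599; since p > α = 0.025, fail to reject H₀.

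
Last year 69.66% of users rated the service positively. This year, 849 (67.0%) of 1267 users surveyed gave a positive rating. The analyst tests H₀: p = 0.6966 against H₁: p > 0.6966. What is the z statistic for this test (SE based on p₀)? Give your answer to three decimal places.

p̂ = 849/1267 ≈ 0.670087.
Under H₀, SE = √(0.6966·0.3034/1267) = √(0.00016681) = 0.012915.
z = (0.670087 − 0.6966)/0.012915 = -0.026513/0.012915 = -2.053.
p-value = P(Z > -2.053) ≈ 0.9800.

z = -2.053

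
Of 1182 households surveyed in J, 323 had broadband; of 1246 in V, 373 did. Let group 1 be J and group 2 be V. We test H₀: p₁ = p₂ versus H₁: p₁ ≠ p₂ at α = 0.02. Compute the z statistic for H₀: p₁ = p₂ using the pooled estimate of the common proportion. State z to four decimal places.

z = -1.4211

p̂₁ = 323/1182 = 0.273266, p̂₂ = 373/1246 = 0.299358.
Pooled p̂ = (323+373)/(1182+1246) = 696/2428 = 0.286656.
SE = √(0.204484 × 0.00164859) = 0.018361.
z = (0.273266 − 0.299358)/0.018361 = -0.026092/0.018361 = -1.4211.
Two-sided p-value ≈ 2·Φ(−1.421) = 0.1553. With α = 0.02, fail to reject H₀.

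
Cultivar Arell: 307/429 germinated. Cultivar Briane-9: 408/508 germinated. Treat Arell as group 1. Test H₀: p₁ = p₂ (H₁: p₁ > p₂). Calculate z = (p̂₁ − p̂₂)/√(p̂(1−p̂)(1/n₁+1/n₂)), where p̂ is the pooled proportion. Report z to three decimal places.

z = -3.140

p̂₁ = 307/429 ≈ 0.71562, p̂₂ = 408/508 ≈ 0.80315.
Pooled p̂ = (307+408)/(429+508) = 715/937 = 0.76307.
SE = √(0.180792 × 0.00429951) = 0.02788.
z = (0.71562 − 0.80315)/0.02788 = -0.08753/0.02788 = -3.140.
p-value = P(Z > -3.140) ≈ 0.9992.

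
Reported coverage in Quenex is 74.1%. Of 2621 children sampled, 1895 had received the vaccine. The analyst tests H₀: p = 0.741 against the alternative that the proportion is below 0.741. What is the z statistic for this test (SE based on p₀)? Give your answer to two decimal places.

z = -2.10

p̂ = 1895/2621 = 0.72301.
Standard error under H₀: √(0.741×0.259/2621) = 0.00856.
z = (0.72301 − 0.741)/0.00856 = -0.01799/0.00856 = -2.10.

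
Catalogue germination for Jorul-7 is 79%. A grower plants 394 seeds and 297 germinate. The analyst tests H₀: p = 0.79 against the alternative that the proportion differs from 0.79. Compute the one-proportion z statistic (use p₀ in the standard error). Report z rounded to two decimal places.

p̂ = 297/394 ≈ 0.75381.
Under H₀, SE = √(0.79·0.21/394) = √(0.000421066) = 0.02052.
z = (0.75381 − 0.79)/0.02052 = -0.03619/0.02052 = -1.76.

z = -1.76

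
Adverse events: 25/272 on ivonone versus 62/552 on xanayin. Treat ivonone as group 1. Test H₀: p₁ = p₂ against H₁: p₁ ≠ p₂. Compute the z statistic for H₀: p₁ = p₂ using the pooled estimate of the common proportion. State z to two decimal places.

p̂₁ = 25/272 ≈ 0.09191, p̂₂ = 62/552 ≈ 0.11232.
Pooled p̂ = (25+62)/(272+552) = 87/824 = 0.10558.
SE = √(p̂(1−p̂)(1/n₁+1/n₂)) = √(0.10558·0.89442·0.00548806) = √(0.000518265) = 0.02277.
z = (0.09191 − 0.11232)/0.02277 = -0.02041/0.02277 = -0.90.

z = -0.90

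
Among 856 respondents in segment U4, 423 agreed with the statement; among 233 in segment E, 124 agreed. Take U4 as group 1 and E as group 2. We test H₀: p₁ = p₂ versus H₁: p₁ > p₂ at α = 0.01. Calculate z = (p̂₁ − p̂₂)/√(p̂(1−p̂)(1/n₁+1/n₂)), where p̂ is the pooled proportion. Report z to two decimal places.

p̂₁ = 423/856 ≈ 0.4942, p̂₂ = 124/233 ≈ 0.5322.
Pooled p̂ = (423+124)/(856+233) = 547/1089 = 0.5023.
SE = √(p̂(1−p̂)(1/n₁+1/n₂)) = √(0.5023·0.4977·0.00546007) = √(0.00136499) = 0.0369.
z = (0.4942 − 0.5322)/0.0369 = -0.0380/0.0369 = -1.03.
p-value = P(Z > -1.029) ≈ 0.8483; since p > α = 0.01, fail to reject H₀.

z = -1.03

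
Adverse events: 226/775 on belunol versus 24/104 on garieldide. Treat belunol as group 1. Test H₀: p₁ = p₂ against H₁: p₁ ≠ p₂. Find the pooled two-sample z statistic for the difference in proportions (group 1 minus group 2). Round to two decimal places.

z = 1.29

p̂₁ = 226/775 = 0.2916, p̂₂ = 24/104 = 0.2308.
Pooled p̂ = (226+24)/(775+104) = 250/879 = 0.2844.
SE = √(0.203523 × 0.0109057) = 0.0471.
z = (0.2916 − 0.2308)/0.0471 = 0.0608/0.0471 = 1.29.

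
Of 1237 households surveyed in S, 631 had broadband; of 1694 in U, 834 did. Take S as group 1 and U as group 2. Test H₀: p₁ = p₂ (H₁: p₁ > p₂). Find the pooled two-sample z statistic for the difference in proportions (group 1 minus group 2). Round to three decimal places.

p̂₁ = 631/1237 ≈ 0.51011, p̂₂ = 834/1694 ≈ 0.49233.
Pooled p̂ = (631+834)/(1237+1694) = 1465/2931 = 0.49983.
SE = √(p̂(1−p̂)(1/n₁+1/n₂)) = √(0.49983·0.50017·0.00139873) = √(0.000349682) = 0.01870.
z = (0.51011 − 0.49233)/0.01870 = 0.01778/0.01870 = 0.951.
p-value = P(Z > 0.951) ≈ 0.1709.

z = 0.951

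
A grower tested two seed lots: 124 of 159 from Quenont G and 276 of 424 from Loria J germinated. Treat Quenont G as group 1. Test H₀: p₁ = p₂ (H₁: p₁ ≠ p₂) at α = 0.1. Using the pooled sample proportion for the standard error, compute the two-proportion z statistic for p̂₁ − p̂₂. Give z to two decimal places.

z = 2.99

p̂₁ = 124/159 = 0.7799, p̂₂ = 276/424 = 0.6509.
Pooled p̂ = (124+276)/(159+424) = 400/583 = 0.6861.
SE = √(0.215364 × 0.0086478) = 0.0432.
z = (0.7799 − 0.6509)/0.0432 = 0.1290/0.0432 = 2.99.
Two-sided p-value ≈ 2·Φ(−2.988) = 0.0028. With α = 0.1, reject H₀.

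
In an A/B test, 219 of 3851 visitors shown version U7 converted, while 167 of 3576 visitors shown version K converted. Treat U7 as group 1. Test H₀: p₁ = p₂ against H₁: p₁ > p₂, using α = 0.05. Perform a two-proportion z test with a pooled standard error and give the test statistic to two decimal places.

z = 1.97

p̂₁ = 219/3851 = 0.05687, p̂₂ = 167/3576 = 0.04670.
Pooled p̂ = (219+167)/(3851+3576) = 386/7427 = 0.05197.
SE = √(0.0492714 × 0.000539315) = 0.00515.
z = (0.05687 − 0.04670)/0.00515 = 0.01017/0.00515 = 1.97.
p-value = P(Z > 1.973) ≈ 0.0243, so at α = 0.05 we reject H₀.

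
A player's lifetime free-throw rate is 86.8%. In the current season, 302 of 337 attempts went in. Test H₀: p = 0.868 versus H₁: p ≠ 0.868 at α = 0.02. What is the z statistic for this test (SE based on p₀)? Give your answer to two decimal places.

p̂ = 302/337 = 0.8961.
Standard error under H₀: √(0.868×0.132/337) = 0.0184.
z = (0.8961 − 0.868)/0.0184 = 0.0281/0.0184 = 1.53.
Two-sided p-value ≈ 2·Φ(−1.526) = 0.1269; since p > α = 0.02, fail to reject H₀.

z = 1.53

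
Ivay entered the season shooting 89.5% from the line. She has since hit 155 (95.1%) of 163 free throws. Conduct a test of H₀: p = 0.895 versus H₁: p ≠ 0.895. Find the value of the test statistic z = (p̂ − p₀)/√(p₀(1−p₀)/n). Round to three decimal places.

z = 2.329

p̂ = 155/163 = 0.95092.
SE = √(p₀(1−p₀)/n) = √(0.093975/163) = 0.02401.
z = (0.95092 − 0.895)/0.02401 = 0.05592/0.02401 = 2.329.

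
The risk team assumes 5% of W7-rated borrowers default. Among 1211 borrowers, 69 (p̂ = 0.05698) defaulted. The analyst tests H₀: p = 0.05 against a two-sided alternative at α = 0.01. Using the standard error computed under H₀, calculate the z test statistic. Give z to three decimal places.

z = 1.114

p̂ = 69/1211 ≈ 0.056978.
SE = √(p₀(1−p₀)/n) = √(0.0475/1211) = 0.006263.
z = (0.056978 − 0.05)/0.006263 = 0.006978/0.006263 = 1.114.
Two-sided p-value ≈ 2·Φ(−1.114) = 0.2652, so at α = 0.01 we fail to reject H₀.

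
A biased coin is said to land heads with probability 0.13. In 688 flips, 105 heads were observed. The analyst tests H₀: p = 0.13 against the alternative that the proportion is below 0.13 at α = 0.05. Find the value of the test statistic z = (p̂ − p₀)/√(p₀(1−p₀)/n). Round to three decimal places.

z = 1.764

p̂ = 105/688 = 0.15262.
SE = √(p₀(1−p₀)/n) = √(0.1131/688) = 0.01282.
z = (0.15262 − 0.13)/0.01282 = 0.02262/0.01282 = 1.764.
p-value = P(Z < 1.764) ≈ 0.9611; since p > α = 0.05, fail to reject H₀.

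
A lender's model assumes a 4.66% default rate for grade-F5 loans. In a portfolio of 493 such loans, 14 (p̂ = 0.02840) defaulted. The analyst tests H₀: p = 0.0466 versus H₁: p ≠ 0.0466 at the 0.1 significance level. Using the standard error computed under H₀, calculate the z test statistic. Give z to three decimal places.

p̂ = 14/493 = 0.028398.
Standard error under H₀: √(0.0466×0.9534/493) = 0.009493.
z = (0.028398 − 0.0466)/0.009493 = -0.018202/0.009493 = -1.917.
Two-sided p-value ≈ 2·Φ(−1.917) = 0.0552, so at α = 0.1 we reject H₀.

z = -1.917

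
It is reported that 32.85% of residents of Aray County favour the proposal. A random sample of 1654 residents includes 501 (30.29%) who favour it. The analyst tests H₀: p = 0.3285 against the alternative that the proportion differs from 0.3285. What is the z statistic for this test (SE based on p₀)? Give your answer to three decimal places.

z = -2.217

p̂ = 501/1654 = 0.302902.
Standard error under H₀: √(0.3285×0.6715/1654) = 0.011548.
z = (0.302902 − 0.3285)/0.011548 = -0.025598/0.011548 = -2.217.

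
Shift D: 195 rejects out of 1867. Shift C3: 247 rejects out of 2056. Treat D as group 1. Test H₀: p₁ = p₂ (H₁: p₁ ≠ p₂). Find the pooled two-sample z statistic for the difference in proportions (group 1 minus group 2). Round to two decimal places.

p̂₁ = 195/1867 ≈ 0.1044, p̂₂ = 247/2056 ≈ 0.1201.
Pooled p̂ = (195+247)/(1867+2056) = 442/3923 = 0.1127.
SE = √(0.0999746 × 0.001022) = 0.0101.
z = (0.1044 − 0.1201)/0.0101 = -0.0157/0.0101 = -1.55.

z = -1.55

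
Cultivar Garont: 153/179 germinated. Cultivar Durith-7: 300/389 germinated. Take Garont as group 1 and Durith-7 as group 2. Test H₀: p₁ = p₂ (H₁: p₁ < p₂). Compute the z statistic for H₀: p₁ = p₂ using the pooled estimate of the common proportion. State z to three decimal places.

p̂₁ = 153/179 ≈ 0.85475, p̂₂ = 300/389 ≈ 0.77121.
Pooled p̂ = (153+300)/(179+389) = 453/568 = 0.79754.
SE = √(0.161473 × 0.00815729) = 0.03629.
z = (0.85475 − 0.77121)/0.03629 = 0.08354/0.03629 = 2.302.

z = 2.302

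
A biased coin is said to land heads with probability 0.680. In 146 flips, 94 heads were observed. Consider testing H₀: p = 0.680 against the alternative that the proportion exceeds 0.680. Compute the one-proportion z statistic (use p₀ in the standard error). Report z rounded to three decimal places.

p̂ = 94/146 = 0.64384.
Standard error under H₀: √(0.68×0.32/146) = 0.03861.
z = (0.64384 − 0.68)/0.03861 = -0.03616/0.03861 = -0.937.

z = -0.937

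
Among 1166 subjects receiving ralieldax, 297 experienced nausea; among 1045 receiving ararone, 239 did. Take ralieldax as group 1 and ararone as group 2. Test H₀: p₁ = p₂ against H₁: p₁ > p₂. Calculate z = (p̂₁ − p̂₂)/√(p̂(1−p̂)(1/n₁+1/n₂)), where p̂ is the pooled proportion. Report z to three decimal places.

p̂₁ = 297/1166 = 0.254717, p̂₂ = 239/1045 = 0.228708.
Pooled p̂ = (297+239)/(1166+1045) = 536/2211 = 0.242424.
SE = √(p̂(1−p̂)(1/n₁+1/n₂)) = √(0.242424·0.757576·0.00181457) = √(0.000333254) = 0.018255.
z = (0.254717 − 0.228708)/0.018255 = 0.026009/0.018255 = 1.425.
p-value = P(Z > 1.425) ≈ 0.0771.

z = 1.425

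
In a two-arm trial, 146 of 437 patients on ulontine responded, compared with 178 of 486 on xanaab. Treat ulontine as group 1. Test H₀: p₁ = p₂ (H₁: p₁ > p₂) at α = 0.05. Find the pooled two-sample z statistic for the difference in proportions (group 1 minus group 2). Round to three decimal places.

p̂₁ = 146/437 = 0.33410, p̂₂ = 178/486 = 0.36626.
Pooled p̂ = (146+178)/(437+486) = 324/923 = 0.35103.
SE = √(p̂(1−p̂)(1/n₁+1/n₂)) = √(0.35103·0.64897·0.00434594) = √(0.000990039) = 0.03146.
z = (0.33410 − 0.36626)/0.03146 = -0.03216/0.03146 = -1.022.
p-value = P(Z > -1.022) ≈ 0.8466. With α = 0.05, fail to reject H₀.

z = -1.022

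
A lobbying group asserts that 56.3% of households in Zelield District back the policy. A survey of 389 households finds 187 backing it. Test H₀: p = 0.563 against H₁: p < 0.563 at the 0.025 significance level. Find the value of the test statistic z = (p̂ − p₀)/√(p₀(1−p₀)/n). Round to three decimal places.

p̂ = 187/389 = 0.48072.
Under H₀, SE = √(0.563·0.437/389) = √(0.00063247) = 0.02515.
z = (0.48072 − 0.563)/0.02515 = -0.08228/0.02515 = -3.272.
p-value = P(Z < -3.272) ≈ 0.0005. With α = 0.025, reject H₀.

z = -3.272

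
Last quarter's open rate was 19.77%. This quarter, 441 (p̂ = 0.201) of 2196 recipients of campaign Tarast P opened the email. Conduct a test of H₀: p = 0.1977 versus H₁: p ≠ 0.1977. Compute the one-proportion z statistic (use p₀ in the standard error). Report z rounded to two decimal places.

p̂ = 441/2196 = 0.20082.
Standard error under H₀: √(0.1977×0.8023/2196) = 0.00850.
z = (0.20082 − 0.1977)/0.00850 = 0.00312/0.00850 = 0.37.
Two-sided p-value ≈ 2·Φ(−0.367) = 0.7136.

z = 0.37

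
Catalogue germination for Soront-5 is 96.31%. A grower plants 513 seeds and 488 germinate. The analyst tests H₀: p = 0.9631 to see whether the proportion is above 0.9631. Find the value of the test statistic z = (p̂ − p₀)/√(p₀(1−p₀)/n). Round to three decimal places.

p̂ = 488/513 ≈ 0.95127.
SE = √(p₀(1−p₀)/n) = √(0.035538/513) = 0.00832.
z = (0.95127 − 0.9631)/0.00832 = -0.01183/0.00832 = -1.422.
p-value = P(Z > -1.422) ≈ 0.9224.

z = -1.422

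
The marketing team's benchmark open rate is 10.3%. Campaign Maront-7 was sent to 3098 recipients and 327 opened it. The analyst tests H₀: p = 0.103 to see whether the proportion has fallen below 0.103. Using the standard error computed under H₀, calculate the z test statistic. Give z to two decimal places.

z = 0.47

p̂ = 327/3098 ≈ 0.1056.
SE = √(p₀(1−p₀)/n) = √(0.092391/3098) = 0.0055.
z = (0.1056 − 0.103)/0.0055 = 0.0026/0.0055 = 0.47.
p-value = P(Z < 0.467) ≈ 0.6799.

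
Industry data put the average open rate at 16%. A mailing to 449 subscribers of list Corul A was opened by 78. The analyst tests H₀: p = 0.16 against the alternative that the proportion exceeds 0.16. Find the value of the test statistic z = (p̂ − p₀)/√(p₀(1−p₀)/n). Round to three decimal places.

p̂ = 78/449 ≈ 0.17372.
Under H₀, SE = √(0.16·0.84/449) = √(0.000299332) = 0.01730.
z = (0.17372 − 0.16)/0.01730 = 0.01372/0.01730 = 0.793.
p-value = P(Z > 0.793) ≈ 0.2139.

z = 0.793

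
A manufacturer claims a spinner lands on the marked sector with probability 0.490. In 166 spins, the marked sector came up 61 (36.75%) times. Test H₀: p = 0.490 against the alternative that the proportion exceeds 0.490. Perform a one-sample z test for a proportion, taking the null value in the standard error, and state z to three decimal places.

z = -3.158

p̂ = 61/166 = 0.36747.
SE = √(p₀(1−p₀)/n) = √(0.2499/166) = 0.03880.
z = (0.36747 − 0.49)/0.03880 = -0.12253/0.03880 = -3.158.
p-value = P(Z > -3.158) ≈ 0.9992.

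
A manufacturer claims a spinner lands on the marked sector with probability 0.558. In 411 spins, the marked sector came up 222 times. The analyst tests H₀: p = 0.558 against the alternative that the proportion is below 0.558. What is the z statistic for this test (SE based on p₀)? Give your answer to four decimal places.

z = -0.7288

p̂ = 222/411 = 0.540146.
Under H₀, SE = √(0.558·0.442/411) = √(0.000600088) = 0.024497.
z = (0.540146 − 0.558)/0.024497 = -0.017854/0.024497 = -0.7288.
p-value = P(Z < -0.729) ≈ 0.2331.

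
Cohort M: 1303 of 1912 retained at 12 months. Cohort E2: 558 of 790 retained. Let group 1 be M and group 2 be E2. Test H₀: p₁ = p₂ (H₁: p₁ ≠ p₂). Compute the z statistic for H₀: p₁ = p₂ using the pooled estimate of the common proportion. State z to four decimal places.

z = -1.2687

p̂₁ = 1303/1912 ≈ 0.681485, p̂₂ = 558/790 ≈ 0.706329.
Pooled p̂ = (1303+558)/(1912+790) = 1861/2702 = 0.688749.
SE = √(0.214374 × 0.00178884) = 0.019583.
z = (0.681485 − 0.706329)/0.019583 = -0.024844/0.019583 = -1.2687.
Two-sided p-value ≈ 2·Φ(−1.269) = 0.2046.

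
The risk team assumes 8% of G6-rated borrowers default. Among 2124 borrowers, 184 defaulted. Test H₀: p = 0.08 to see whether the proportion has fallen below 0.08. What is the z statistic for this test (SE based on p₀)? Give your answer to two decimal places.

z = 1.13

p̂ = 184/2124 ≈ 0.08663.
Standard error under H₀: √(0.08×0.92/2124) = 0.00589.
z = (0.08663 − 0.08)/0.00589 = 0.00663/0.00589 = 1.13.
p-value = P(Z < 1.126) ≈ 0.8699.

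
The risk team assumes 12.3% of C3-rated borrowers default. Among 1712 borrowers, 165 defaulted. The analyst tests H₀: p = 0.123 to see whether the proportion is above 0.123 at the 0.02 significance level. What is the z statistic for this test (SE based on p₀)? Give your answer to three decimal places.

p̂ = 165/1712 ≈ 0.096379.
Under H₀, SE = √(0.123·0.877/1712) = √(6.30088e-05) = 0.007938.
z = (0.096379 − 0.123)/0.007938 = -0.026621/0.007938 = -3.354.
p-value = P(Z > -3.354) ≈ 0.9996; since p > α = 0.02, fail to reject H₀.

z = -3.354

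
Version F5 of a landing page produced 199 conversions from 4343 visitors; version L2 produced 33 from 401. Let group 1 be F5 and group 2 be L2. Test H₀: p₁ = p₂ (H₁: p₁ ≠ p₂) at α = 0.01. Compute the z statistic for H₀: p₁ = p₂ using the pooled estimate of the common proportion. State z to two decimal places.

p̂₁ = 199/4343 = 0.04582, p̂₂ = 33/401 = 0.08229.
Pooled p̂ = (199+33)/(4343+401) = 232/4744 = 0.04890.
SE = √(p̂(1−p̂)(1/n₁+1/n₂)) = √(0.04890·0.95110·0.00272402) = √(0.0001267) = 0.01126.
z = (0.04582 − 0.08229)/0.01126 = -0.03647/0.01126 = -3.24.
Two-sided p-value ≈ 2·Φ(−3.240) = 0.0012. With α = 0.01, reject H₀.

z = -3.24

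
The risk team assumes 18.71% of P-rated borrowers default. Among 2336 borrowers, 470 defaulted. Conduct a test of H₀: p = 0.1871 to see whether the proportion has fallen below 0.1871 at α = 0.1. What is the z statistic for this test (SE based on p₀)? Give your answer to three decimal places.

p̂ = 470/2336 ≈ 0.20120.
Standard error under H₀: √(0.1871×0.8129/2336) = 0.00807.
z = (0.20120 − 0.1871)/0.00807 = 0.01410/0.00807 = 1.747.
p-value = P(Z < 1.747) ≈ 0.9597. With α = 0.1, fail to reject H₀.

z = 1.747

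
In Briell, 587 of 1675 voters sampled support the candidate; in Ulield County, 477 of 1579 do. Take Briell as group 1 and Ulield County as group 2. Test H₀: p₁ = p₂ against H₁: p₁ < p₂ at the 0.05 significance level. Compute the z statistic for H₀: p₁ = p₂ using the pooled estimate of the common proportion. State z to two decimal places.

z = 2.94

p̂₁ = 587/1675 ≈ 0.35045, p̂₂ = 477/1579 ≈ 0.30209.
Pooled p̂ = (587+477)/(1675+1579) = 1064/3254 = 0.32698.
SE = √(p̂(1−p̂)(1/n₁+1/n₂)) = √(0.32698·0.67302·0.00123033) = √(0.000270752) = 0.01645.
z = (0.35045 − 0.30209)/0.01645 = 0.04836/0.01645 = 2.94.
p-value = P(Z < 2.939) ≈ 0.9984, so at α = 0.05 we fail to reject H₀.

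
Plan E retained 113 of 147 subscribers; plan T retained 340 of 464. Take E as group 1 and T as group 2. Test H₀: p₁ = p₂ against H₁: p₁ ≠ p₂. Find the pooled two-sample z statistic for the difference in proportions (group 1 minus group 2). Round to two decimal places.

z = 0.87

p̂₁ = 113/147 = 0.7687, p̂₂ = 340/464 = 0.7328.
Pooled p̂ = (113+340)/(147+464) = 453/611 = 0.7414.
SE = √(p̂(1−p̂)(1/n₁+1/n₂)) = √(0.7414·0.2586·0.00895789) = √(0.00171743) = 0.0414.
z = (0.7687 − 0.7328)/0.0414 = 0.0359/0.0414 = 0.87.
p-value = 2·P(Z > 0.867) ≈ 0.3857.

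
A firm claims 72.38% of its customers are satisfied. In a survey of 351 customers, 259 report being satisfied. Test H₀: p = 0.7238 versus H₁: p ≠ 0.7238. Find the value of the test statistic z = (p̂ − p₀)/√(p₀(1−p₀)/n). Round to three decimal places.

z = 0.590

p̂ = 259/351 = 0.73789.
Under H₀, SE = √(0.7238·0.2762/351) = √(0.000569554) = 0.02387.
z = (0.73789 − 0.7238)/0.02387 = 0.01409/0.02387 = 0.590.
p-value = 2·P(Z > 0.590) ≈ 0.5549.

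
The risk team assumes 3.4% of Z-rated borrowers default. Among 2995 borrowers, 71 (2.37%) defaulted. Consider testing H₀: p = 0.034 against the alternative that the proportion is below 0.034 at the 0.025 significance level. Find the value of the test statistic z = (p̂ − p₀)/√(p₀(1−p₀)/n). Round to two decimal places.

z = -3.11

p̂ = 71/2995 = 0.02371.
Standard error under H₀: √(0.034×0.966/2995) = 0.00331.
z = (0.02371 − 0.034)/0.00331 = -0.01029/0.00331 = -3.11.
p-value = P(Z < -3.108) ≈ 0.0009; since p < α = 0.025, reject H₀.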